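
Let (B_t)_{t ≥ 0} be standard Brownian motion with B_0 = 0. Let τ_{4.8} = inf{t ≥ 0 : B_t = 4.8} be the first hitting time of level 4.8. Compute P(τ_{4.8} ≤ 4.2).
P(τ_{4.8} ≤ 4.2) = 2(1 − Φ(4.8/√4.2)) = 2(1 − Φ(2.3422)) ≈ 0.0192

By the reflection principle for standard BM, P(τ_b ≤ t) = 2 · P(B_t ≥ b). Since B_t ~ N(0, t), P(B_t ≥ 4.8) = 1 − Φ(4.8/√t) = 1 − Φ(4.8/√4.2) = 1 − Φ(2.3422) ≈ 0.00959. Doubling: P(τ_{4.8} ≤ 4.2) ≈ 2 · 0.00959 = 0.01918 ≈ 0.0192.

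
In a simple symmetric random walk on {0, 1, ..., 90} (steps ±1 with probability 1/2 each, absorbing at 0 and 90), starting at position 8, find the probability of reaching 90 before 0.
P(hit 90 before 0) = 8/90 = 4/45

Let u_k = P(hit 90 before 0 | start at k). Then u_0 = 0, u_90 = 1, and u_k = u_{k-1}/2 + u_{k+1}/2 for 1 ≤ k ≤ 89. This harmonic recurrence is solved by u_k = k/90, giving u_8 = 8/90 = 4/45.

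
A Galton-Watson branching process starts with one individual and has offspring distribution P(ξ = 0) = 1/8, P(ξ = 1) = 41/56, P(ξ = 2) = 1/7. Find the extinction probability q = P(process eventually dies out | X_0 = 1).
q = 7/8

The pgf is f(s) = 1/8 + 41/56·s + 1/7·s². The extinction probability q is the smallest fixed point of f in [0, 1]. Setting s = f(s):
  1/7·s² + (41/56 − 1)·s + 1/8 = 0
  1/7·s² − (1/8 + 1/7)·s + 1/8 = 0
which factors as (s − 1)·(1/7·s − 1/8) = 0, giving roots s = 1 and s = (1/8)/(1/7) = 7/8.
Mean offspring μ = 41/56 + 2·1/7 = 57/56 > 1 (supercritical), so q < 1. The extinction probability is the smaller root: q = (1/8)/(1/7) = 7/8.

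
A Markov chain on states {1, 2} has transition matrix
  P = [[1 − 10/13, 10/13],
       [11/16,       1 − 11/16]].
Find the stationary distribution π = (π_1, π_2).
π_1 = 143/303, π_2 = 160/303

Solve πP = π with π_1 + π_2 = 1. From πP = π: π_1 · (1 − 10/13) + π_2 · 11/16 = π_1 ⇒ π_2 · 11/16 = π_1 · 10/13 ⇒ π_2/π_1 = (10/13)/(11/16) = 160/143. Together with π_1 + π_2 = 1:
  π_1 = (11/16)/(10/13 + 11/16) = (11/16)/(303/208) = 143/303,
  π_2 = (10/13)/(10/13 + 11/16) = (10/13)/(303/208) = 160/303.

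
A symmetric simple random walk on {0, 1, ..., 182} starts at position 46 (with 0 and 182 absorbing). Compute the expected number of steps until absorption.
E[τ | X_0 = 46] = 6256

Let v_k = E[τ | X_0 = k]. Boundary: v_0 = v_182 = 0. Recurrence: v_k = 1 + (v_{k-1} + v_{k+1})/2 for 1 ≤ k ≤ 181. The particular solution to v_k − (v_{k-1} + v_{k+1})/2 = 1 is v_k = −k^2. Adding homogeneous solution A + B k and matching boundaries gives v_k = k (182 − k). Substituting k = 46: v_46 = 46 · 136 = 6256.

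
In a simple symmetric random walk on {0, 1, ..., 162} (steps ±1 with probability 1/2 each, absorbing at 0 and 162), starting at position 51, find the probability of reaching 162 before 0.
P(hit 162 before 0) = 51/162 = 17/54

Let u_k = P(hit 162 before 0 | start at k). Then u_0 = 0, u_162 = 1, and u_k = u_{k-1}/2 + u_{k+1}/2 for 1 ≤ k ≤ 161. This harmonic recurrence is solved by u_k = k/162, giving u_51 = 51/162 = 17/54.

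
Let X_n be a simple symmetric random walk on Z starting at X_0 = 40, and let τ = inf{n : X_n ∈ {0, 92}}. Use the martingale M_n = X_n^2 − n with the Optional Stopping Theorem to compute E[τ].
E[τ] = 2080

M_n = X_n^2 − n is a martingale (since E[X_{n+1}^2 | F_n] = X_n^2 + 1). By OST (τ has finite mean in a bounded region), E[M_τ] = E[M_0] = X_0^2 − 0 = 40^2 = 1600. Also E[M_τ] = E[X_τ^2] − E[τ]. The walk exits at 0 or 92, with P(hit 92 first) = 40/92, so E[X_τ^2] = 92^2 · 40/92 + 0 = 3680. Thus E[τ] = E[X_τ^2] − E[M_τ] = 3680 − 1600 = 2080 = 40(92 − 40) = 2080.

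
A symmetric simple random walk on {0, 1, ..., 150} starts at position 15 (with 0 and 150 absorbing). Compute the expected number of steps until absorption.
E[τ | X_0 = 15] = 2025

Let v_k = E[τ | X_0 = k]. Boundary: v_0 = v_150 = 0. Recurrence: v_k = 1 + (v_{k-1} + v_{k+1})/2 for 1 ≤ k ≤ 149. The particular solution to v_k − (v_{k-1} + v_{k+1})/2 = 1 is v_k = −k^2. Adding homogeneous solution A + B k and matching boundaries gives v_k = k (150 − k). Substituting k = 15: v_15 = 15 · 135 = 2025.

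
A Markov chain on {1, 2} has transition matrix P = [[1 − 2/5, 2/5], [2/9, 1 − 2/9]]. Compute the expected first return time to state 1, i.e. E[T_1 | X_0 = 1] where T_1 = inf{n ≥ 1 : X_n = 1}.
E[T_1 | X_0 = 1] = 1/π_1 = 14/5

For an irreducible recurrent Markov chain with stationary distribution π, E[T_i | X_0 = i] = 1/π_i (Kac's formula). Here π_1 = (2/9)/(2/5 + 2/9) = (2/9)/(28/45) = 5/14, so E[T_1 | X_0 = 1] = 1/π_1 = (2/5 + 2/9)/(2/9) = (28/45)/(2/9) = 14/5.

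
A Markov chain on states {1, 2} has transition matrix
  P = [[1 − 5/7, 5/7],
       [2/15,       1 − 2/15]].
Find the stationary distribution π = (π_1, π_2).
π_1 = 14/89, π_2 = 75/89

Solve πP = π with π_1 + π_2 = 1. From πP = π: π_1 · (1 − 5/7) + π_2 · 2/15 = π_1 ⇒ π_2 · 2/15 = π_1 · 5/7 ⇒ π_2/π_1 = (5/7)/(2/15) = 75/14. Together with π_1 + π_2 = 1:
  π_1 = (2/15)/(5/7 + 2/15) = (2/15)/(89/105) = 14/89,
  π_2 = (5/7)/(5/7 + 2/15) = (5/7)/(89/105) = 75/89.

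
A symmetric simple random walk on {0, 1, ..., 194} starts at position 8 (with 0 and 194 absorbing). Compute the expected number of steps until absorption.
E[τ | X_0 = 8] = 1488

Let v_k = E[τ | X_0 = k]. Boundary: v_0 = v_194 = 0. Recurrence: v_k = 1 + (v_{k-1} + v_{k+1})/2 for 1 ≤ k ≤ 193. The particular solution to v_k − (v_{k-1} + v_{k+1})/2 = 1 is v_k = −k^2. Adding homogeneous solution A + B k and matching boundaries gives v_k = k (194 − k). Substituting k = 8: v_8 = 8 · 186 = 1488.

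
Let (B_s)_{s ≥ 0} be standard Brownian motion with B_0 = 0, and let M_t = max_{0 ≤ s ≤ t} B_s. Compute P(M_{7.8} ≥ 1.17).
P(M_{7.8} ≥ 1.17) = 2·P(B_{7.8} ≥ 1.17) = 2(1 − Φ(1.17/√7.8)) ≈ 0.6753

By the reflection principle for Brownian motion, P(M_t ≥ a) = 2 · P(B_t ≥ a) for a ≥ 0. Since B_t ~ N(0, t), P(B_t ≥ 1.17) = 1 − Φ(1.17/√t) = 1 − Φ(1.17/√7.8) = 1 − Φ(0.4189). So
  P(M_{7.8} ≥ 1.17) = 2(1 − Φ(0.4189)) ≈ 0.6753.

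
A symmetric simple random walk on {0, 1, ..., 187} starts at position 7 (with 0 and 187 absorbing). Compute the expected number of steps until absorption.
E[τ | X_0 = 7] = 1260

Let v_k = E[τ | X_0 = k]. Boundary: v_0 = v_187 = 0. Recurrence: v_k = 1 + (v_{k-1} + v_{k+1})/2 for 1 ≤ k ≤ 186. The particular solution to v_k − (v_{k-1} + v_{k+1})/2 = 1 is v_k = −k^2. Adding homogeneous solution A + B k and matching boundaries gives v_k = k (187 − k). Substituting k = 7: v_7 = 7 · 180 = 1260.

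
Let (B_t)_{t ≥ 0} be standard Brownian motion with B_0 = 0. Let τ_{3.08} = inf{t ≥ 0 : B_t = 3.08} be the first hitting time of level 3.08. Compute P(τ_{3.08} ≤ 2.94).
P(τ_{3.08} ≤ 2.94) = 2(1 − Φ(3.08/√2.94)) = 2(1 − Φ(1.7963)) ≈ 0.0724

By the reflection principle for standard BM, P(τ_b ≤ t) = 2 · P(B_t ≥ b). Since B_t ~ N(0, t), P(B_t ≥ 3.08) = 1 − Φ(3.08/√t) = 1 − Φ(3.08/√2.94) = 1 − Φ(1.7963) ≈ 0.03622. Doubling: P(τ_{3.08} ≤ 2.94) ≈ 2 · 0.03622 = 0.07244 ≈ 0.0724.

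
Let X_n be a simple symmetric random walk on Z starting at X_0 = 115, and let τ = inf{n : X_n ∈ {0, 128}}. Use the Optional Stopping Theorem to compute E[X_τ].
E[X_τ] = 115

X_n is a martingale and τ is a bounded-mean stopping time (indeed τ is finite a.s. with bounded expectation since the walk is in a bounded region). By the OST, E[X_τ] = E[X_0] = 115. Equivalently: E[X_τ] = 128 · P(hit 128 first) + 0 · P(hit 0 first) = 128 · (115/128) = 115.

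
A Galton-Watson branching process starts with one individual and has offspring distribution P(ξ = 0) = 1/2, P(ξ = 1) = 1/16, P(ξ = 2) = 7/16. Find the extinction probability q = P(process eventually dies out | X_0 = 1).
q = 1

Mean offspring μ = 0·1/2 + 1·1/16 + 2·7/16 = 15/16 ≤ 1. For μ ≤ 1 with offspring not concentrated at 1, the Galton-Watson process goes extinct almost surely, so q = 1.
(Algebraic check: The pgf is f(s) = 1/2 + 1/16·s + 7/16·s². The extinction probability q is the smallest fixed point of f in [0, 1]. Setting s = f(s):
  7/16·s² + (1/16 − 1)·s + 1/2 = 0
  7/16·s² − (1/2 + 7/16)·s + 1/2 = 0
which factors as (s − 1)·(7/16·s − 1/2) = 0, giving roots s = 1 and s = (1/2)/(7/16) = 8/7. Since 8/7 ≥ 1, the smallest root in [0, 1] is s = 1.)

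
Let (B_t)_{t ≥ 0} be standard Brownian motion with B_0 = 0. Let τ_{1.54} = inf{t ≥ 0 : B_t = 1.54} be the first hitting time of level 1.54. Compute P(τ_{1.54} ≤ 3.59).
P(τ_{1.54} ≤ 3.59) = 2(1 − Φ(1.54/√3.59)) = 2(1 − Φ(0.8128)) ≈ 0.4163

By the reflection principle for standard BM, P(τ_b ≤ t) = 2 · P(B_t ≥ b). Since B_t ~ N(0, t), P(B_t ≥ 1.54) = 1 − Φ(1.54/√t) = 1 − Φ(1.54/√3.59) = 1 − Φ(0.8128) ≈ 0.20817. Doubling: P(τ_{1.54} ≤ 3.59) ≈ 2 · 0.20817 = 0.41634 ≈ 0.4163.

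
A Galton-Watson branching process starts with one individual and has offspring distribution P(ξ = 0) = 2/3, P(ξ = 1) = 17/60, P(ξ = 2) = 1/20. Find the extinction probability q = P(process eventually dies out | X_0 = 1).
q = 1

Mean offspring μ = 0·2/3 + 1·17/60 + 2·1/20 = 23/60 ≤ 1. For μ ≤ 1 with offspring not concentrated at 1, the Galton-Watson process goes extinct almost surely, so q = 1.
(Algebraic check: The pgf is f(s) = 2/3 + 17/60·s + 1/20·s². The extinction probability q is the smallest fixed point of f in [0, 1]. Setting s = f(s):
  1/20·s² + (17/60 − 1)·s + 2/3 = 0
  1/20·s² − (2/3 + 1/20)·s + 2/3 = 0
which factors as (s − 1)·(1/20·s − 2/3) = 0, giving roots s = 1 and s = (2/3)/(1/20) = 40/3. Since 40/3 ≥ 1, the smallest root in [0, 1] is s = 1.)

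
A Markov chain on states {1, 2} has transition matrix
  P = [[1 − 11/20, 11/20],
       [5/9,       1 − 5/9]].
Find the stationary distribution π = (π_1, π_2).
π_1 = 100/199, π_2 = 99/199

Solve πP = π with π_1 + π_2 = 1. From πP = π: π_1 · (1 − 11/20) + π_2 · 5/9 = π_1 ⇒ π_2 · 5/9 = π_1 · 11/20 ⇒ π_2/π_1 = (11/20)/(5/9) = 99/100. Together with π_1 + π_2 = 1:
  π_1 = (5/9)/(11/20 + 5/9) = (5/9)/(199/180) = 100/199,
  π_2 = (11/20)/(11/20 + 5/9) = (11/20)/(199/180) = 99/199.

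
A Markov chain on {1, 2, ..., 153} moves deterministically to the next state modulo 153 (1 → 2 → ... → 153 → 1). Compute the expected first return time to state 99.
E[T_99 | X_0 = 99] = 153

The chain cycles deterministically, so starting at state 99 it returns in exactly 153 steps. Equivalently, the stationary distribution is uniform π_j = 1/153 for every state j, so by Kac's formula E[T_99] = 1/π_99 = 153.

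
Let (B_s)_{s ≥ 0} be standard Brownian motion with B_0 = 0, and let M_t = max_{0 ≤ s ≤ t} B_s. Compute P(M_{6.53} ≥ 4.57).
P(M_{6.53} ≥ 4.57) = 2·P(B_{6.53} ≥ 4.57) = 2(1 − Φ(4.57/√6.53)) ≈ 0.0737

By the reflection principle for Brownian motion, P(M_t ≥ a) = 2 · P(B_t ≥ a) for a ≥ 0. Since B_t ~ N(0, t), P(B_t ≥ 4.57) = 1 − Φ(4.57/√t) = 1 − Φ(4.57/√6.53) = 1 − Φ(1.7884). So
  P(M_{6.53} ≥ 4.57) = 2(1 − Φ(1.7884)) ≈ 0.0737.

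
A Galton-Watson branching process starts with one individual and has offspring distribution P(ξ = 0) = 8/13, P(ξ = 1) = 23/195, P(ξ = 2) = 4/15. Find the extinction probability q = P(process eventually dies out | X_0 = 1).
q = 1

Mean offspring μ = 0·8/13 + 1·23/195 + 2·4/15 = 127/195 ≤ 1. For μ ≤ 1 with offspring not concentrated at 1, the Galton-Watson process goes extinct almost surely, so q = 1.
(Algebraic check: The pgf is f(s) = 8/13 + 23/195·s + 4/15·s². The extinction probability q is the smallest fixed point of f in [0, 1]. Setting s = f(s):
  4/15·s² + (23/195 − 1)·s + 8/13 = 0
  4/15·s² − (8/13 + 4/15)·s + 8/13 = 0
which factors as (s − 1)·(4/15·s − 8/13) = 0, giving roots s = 1 and s = (8/13)/(4/15) = 30/13. Since 30/13 ≥ 1, the smallest root in [0, 1] is s = 1.)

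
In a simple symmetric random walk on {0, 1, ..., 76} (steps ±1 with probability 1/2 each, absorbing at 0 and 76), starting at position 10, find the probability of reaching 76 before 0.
P(hit 76 before 0) = 10/76 = 5/38

Let u_k = P(hit 76 before 0 | start at k). Then u_0 = 0, u_76 = 1, and u_k = u_{k-1}/2 + u_{k+1}/2 for 1 ≤ k ≤ 75. This harmonic recurrence is solved by u_k = k/76, giving u_10 = 10/76 = 5/38.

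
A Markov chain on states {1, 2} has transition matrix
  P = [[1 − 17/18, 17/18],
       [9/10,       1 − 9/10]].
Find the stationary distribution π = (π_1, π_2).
π_1 = 81/166, π_2 = 85/166

Solve πP = π with π_1 + π_2 = 1. From πP = π: π_1 · (1 − 17/18) + π_2 · 9/10 = π_1 ⇒ π_2 · 9/10 = π_1 · 17/18 ⇒ π_2/π_1 = (17/18)/(9/10) = 85/81. Together with π_1 + π_2 = 1:
  π_1 = (9/10)/(17/18 + 9/10) = (9/10)/(83/45) = 81/166,
  π_2 = (17/18)/(17/18 + 9/10) = (17/18)/(83/45) = 85/166.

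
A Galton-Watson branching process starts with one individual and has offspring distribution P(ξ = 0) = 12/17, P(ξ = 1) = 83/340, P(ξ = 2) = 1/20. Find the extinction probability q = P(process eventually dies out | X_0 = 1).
q = 1

Mean offspring μ = 0·12/17 + 1·83/340 + 2·1/20 = 117/340 ≤ 1. For μ ≤ 1 with offspring not concentrated at 1, the Galton-Watson process goes extinct almost surely, so q = 1.
(Algebraic check: The pgf is f(s) = 12/17 + 83/340·s + 1/20·s². The extinction probability q is the smallest fixed point of f in [0, 1]. Setting s = f(s):
  1/20·s² + (83/340 − 1)·s + 12/17 = 0
  1/20·s² − (12/17 + 1/20)·s + 12/17 = 0
which factors as (s − 1)·(1/20·s − 12/17) = 0, giving roots s = 1 and s = (12/17)/(1/20) = 240/17. Since 240/17 ≥ 1, the smallest root in [0, 1] is s = 1.)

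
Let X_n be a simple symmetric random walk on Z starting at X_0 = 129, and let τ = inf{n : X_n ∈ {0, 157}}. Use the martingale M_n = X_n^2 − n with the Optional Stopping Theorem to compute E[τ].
E[τ] = 3612

M_n = X_n^2 − n is a martingale (since E[X_{n+1}^2 | F_n] = X_n^2 + 1). By OST (τ has finite mean in a bounded region), E[M_τ] = E[M_0] = X_0^2 − 0 = 129^2 = 16641. Also E[M_τ] = E[X_τ^2] − E[τ]. The walk exits at 0 or 157, with P(hit 157 first) = 129/157, so E[X_τ^2] = 157^2 · 129/157 + 0 = 20253. Thus E[τ] = E[X_τ^2] − E[M_τ] = 20253 − 16641 = 3612 = 129(157 − 129) = 3612.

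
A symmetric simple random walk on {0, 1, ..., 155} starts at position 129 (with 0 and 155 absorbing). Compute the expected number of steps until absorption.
E[τ | X_0 = 129] = 3354

Let v_k = E[τ | X_0 = k]. Boundary: v_0 = v_155 = 0. Recurrence: v_k = 1 + (v_{k-1} + v_{k+1})/2 for 1 ≤ k ≤ 154. The particular solution to v_k − (v_{k-1} + v_{k+1})/2 = 1 is v_k = −k^2. Adding homogeneous solution A + B k and matching boundaries gives v_k = k (155 − k). Substituting k = 129: v_129 = 129 · 26 = 3354.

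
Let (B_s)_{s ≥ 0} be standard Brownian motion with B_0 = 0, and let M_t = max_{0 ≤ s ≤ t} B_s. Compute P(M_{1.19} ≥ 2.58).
P(M_{1.19} ≥ 2.58) = 2·P(B_{1.19} ≥ 2.58) = 2(1 − Φ(2.58/√1.19)) ≈ 0.0180

By the reflection principle for Brownian motion, P(M_t ≥ a) = 2 · P(B_t ≥ a) for a ≥ 0. Since B_t ~ N(0, t), P(B_t ≥ 2.58) = 1 − Φ(2.58/√t) = 1 − Φ(2.58/√1.19) = 1 − Φ(2.3651). So
  P(M_{1.19} ≥ 2.58) = 2(1 − Φ(2.3651)) ≈ 0.0180.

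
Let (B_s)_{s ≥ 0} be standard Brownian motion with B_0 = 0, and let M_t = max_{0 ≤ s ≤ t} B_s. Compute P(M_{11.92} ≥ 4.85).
P(M_{11.92} ≥ 4.85) = 2·P(B_{11.92} ≥ 4.85) = 2(1 − Φ(4.85/√11.92)) ≈ 0.1601

By the reflection principle for Brownian motion, P(M_t ≥ a) = 2 · P(B_t ≥ a) for a ≥ 0. Since B_t ~ N(0, t), P(B_t ≥ 4.85) = 1 − Φ(4.85/√t) = 1 − Φ(4.85/√11.92) = 1 − Φ(1.4048). So
  P(M_{11.92} ≥ 4.85) = 2(1 − Φ(1.4048)) ≈ 0.1601.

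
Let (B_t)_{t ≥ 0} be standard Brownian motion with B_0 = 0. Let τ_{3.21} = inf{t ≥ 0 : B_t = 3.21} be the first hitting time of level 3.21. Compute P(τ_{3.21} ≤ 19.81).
P(τ_{3.21} ≤ 19.81) = 2(1 − Φ(3.21/√19.81)) = 2(1 − Φ(0.7212)) ≈ 0.4708

By the reflection principle for standard BM, P(τ_b ≤ t) = 2 · P(B_t ≥ b). Since B_t ~ N(0, t), P(B_t ≥ 3.21) = 1 − Φ(3.21/√t) = 1 − Φ(3.21/√19.81) = 1 − Φ(0.7212) ≈ 0.23539. Doubling: P(τ_{3.21} ≤ 19.81) ≈ 2 · 0.23539 = 0.47078 ≈ 0.4708.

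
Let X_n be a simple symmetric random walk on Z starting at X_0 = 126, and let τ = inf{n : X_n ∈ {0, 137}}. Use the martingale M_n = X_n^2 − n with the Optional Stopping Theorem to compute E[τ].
E[τ] = 1386

M_n = X_n^2 − n is a martingale (since E[X_{n+1}^2 | F_n] = X_n^2 + 1). By OST (τ has finite mean in a bounded region), E[M_τ] = E[M_0] = X_0^2 − 0 = 126^2 = 15876. Also E[M_τ] = E[X_τ^2] − E[τ]. The walk exits at 0 or 137, with P(hit 137 first) = 126/137, so E[X_τ^2] = 137^2 · 126/137 + 0 = 17262. Thus E[τ] = E[X_τ^2] − E[M_τ] = 17262 − 15876 = 1386 = 126(137 − 126) = 1386.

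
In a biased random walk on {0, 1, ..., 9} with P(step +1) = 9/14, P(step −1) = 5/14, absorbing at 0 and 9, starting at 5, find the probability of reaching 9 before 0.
P(hit 9 before 0) = (1 − (5/9)^5) / (1 − (5/9)^9) = 91729341/96366841

Let u_k denote P(reach 9 before 0 | start at k). Boundary: u_0 = 0, u_9 = 1. Recurrence: u_k = 9/14·u_{k+1} + 5/14·u_{k-1} for 1 ≤ k ≤ 8. Try u_k = A + B·r^k with r = q/p = (5/14)/(9/14) = 5/9. Substitution satisfies the recurrence; boundary conditions give:
  u_k = (1 − r^k) / (1 − r^N) = (1 − (5/9)^5) / (1 − (5/9)^9) = 91729341/96366841.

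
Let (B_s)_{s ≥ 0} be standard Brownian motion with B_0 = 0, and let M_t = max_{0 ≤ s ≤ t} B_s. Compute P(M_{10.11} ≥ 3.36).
P(M_{10.11} ≥ 3.36) = 2·P(B_{10.11} ≥ 3.36) = 2(1 − Φ(3.36/√10.11)) ≈ 0.2906

By the reflection principle for Brownian motion, P(M_t ≥ a) = 2 · P(B_t ≥ a) for a ≥ 0. Since B_t ~ N(0, t), P(B_t ≥ 3.36) = 1 − Φ(3.36/√t) = 1 − Φ(3.36/√10.11) = 1 − Φ(1.0567). So
  P(M_{10.11} ≥ 3.36) = 2(1 − Φ(1.0567)) ≈ 0.2906.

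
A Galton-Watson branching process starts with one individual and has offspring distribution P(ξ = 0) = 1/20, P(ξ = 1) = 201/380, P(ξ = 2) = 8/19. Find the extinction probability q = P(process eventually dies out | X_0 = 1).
q = 19/160

The pgf is f(s) = 1/20 + 201/380·s + 8/19·s². The extinction probability q is the smallest fixed point of f in [0, 1]. Setting s = f(s):
  8/19·s² + (201/380 − 1)·s + 1/20 = 0
  8/19·s² − (1/20 + 8/19)·s + 1/20 = 0
which factors as (s − 1)·(8/19·s − 1/20) = 0, giving roots s = 1 and s = (1/20)/(8/19) = 19/160.
Mean offspring μ = 201/380 + 2·8/19 = 521/380 > 1 (supercritical), so q < 1. The extinction probability is the smaller root: q = (1/20)/(8/19) = 19/160.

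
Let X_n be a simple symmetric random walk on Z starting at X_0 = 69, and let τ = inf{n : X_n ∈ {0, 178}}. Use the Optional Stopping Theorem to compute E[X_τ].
E[X_τ] = 69

X_n is a martingale and τ is a bounded-mean stopping time (indeed τ is finite a.s. with bounded expectation since the walk is in a bounded region). By the OST, E[X_τ] = E[X_0] = 69. Equivalently: E[X_τ] = 178 · P(hit 178 first) + 0 · P(hit 0 first) = 178 · (69/178) = 69.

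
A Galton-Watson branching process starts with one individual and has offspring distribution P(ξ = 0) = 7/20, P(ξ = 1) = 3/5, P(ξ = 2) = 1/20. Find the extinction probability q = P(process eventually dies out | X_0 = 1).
q = 1

Mean offspring μ = 0·7/20 + 1·3/5 + 2·1/20 = 7/10 ≤ 1. For μ ≤ 1 with offspring not concentrated at 1, the Galton-Watson process goes extinct almost surely, so q = 1.
(Algebraic check: The pgf is f(s) = 7/20 + 3/5·s + 1/20·s². The extinction probability q is the smallest fixed point of f in [0, 1]. Setting s = f(s):
  1/20·s² + (3/5 − 1)·s + 7/20 = 0
  1/20·s² − (7/20 + 1/20)·s + 7/20 = 0
which factors as (s − 1)·(1/20·s − 7/20) = 0, giving roots s = 1 and s = (7/20)/(1/20) = 7. Since 7 ≥ 1, the smallest root in [0, 1] is s = 1.)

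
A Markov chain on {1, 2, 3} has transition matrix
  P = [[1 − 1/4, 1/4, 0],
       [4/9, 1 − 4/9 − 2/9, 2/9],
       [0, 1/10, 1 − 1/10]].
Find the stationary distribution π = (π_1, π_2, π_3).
π = (16/45, 1/5, 4/9)

This is a birth-death chain on three states, which satisfies detailed balance: π_1 · P_{12} = π_2 · P_{21} and π_2 · P_{23} = π_3 · P_{32}.
From π_1 · 1/4 = π_2 · 4/9: π_2/π_1 = (1/4)/(4/9) = 9/16.
From π_2 · 2/9 = π_3 · 1/10: π_3/π_2 = (2/9)/(1/10) = 20/9.
Take π_1 proportional to 1; then unnormalized π = (1, 9/16, 5/4). Normalize by dividing by the sum 45/16:
  π = (16/45, 1/5, 4/9).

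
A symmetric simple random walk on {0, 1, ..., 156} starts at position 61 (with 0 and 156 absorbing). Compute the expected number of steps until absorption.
E[τ | X_0 = 61] = 5795

Let v_k = E[τ | X_0 = k]. Boundary: v_0 = v_156 = 0. Recurrence: v_k = 1 + (v_{k-1} + v_{k+1})/2 for 1 ≤ k ≤ 155. The particular solution to v_k − (v_{k-1} + v_{k+1})/2 = 1 is v_k = −k^2. Adding homogeneous solution A + B k and matching boundaries gives v_k = k (156 − k). Substituting k = 61: v_61 = 61 · 95 = 5795.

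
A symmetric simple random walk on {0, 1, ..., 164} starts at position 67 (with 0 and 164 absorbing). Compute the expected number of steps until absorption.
E[τ | X_0 = 67] = 6499

Let v_k = E[τ | X_0 = k]. Boundary: v_0 = v_164 = 0. Recurrence: v_k = 1 + (v_{k-1} + v_{k+1})/2 for 1 ≤ k ≤ 163. The particular solution to v_k − (v_{k-1} + v_{k+1})/2 = 1 is v_k = −k^2. Adding homogeneous solution A + B k and matching boundaries gives v_k = k (164 − k). Substituting k = 67: v_67 = 67 · 97 = 6499.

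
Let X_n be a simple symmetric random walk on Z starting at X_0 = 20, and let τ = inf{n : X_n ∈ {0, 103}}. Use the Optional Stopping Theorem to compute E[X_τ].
E[X_τ] = 20

X_n is a martingale and τ is a bounded-mean stopping time (indeed τ is finite a.s. with bounded expectation since the walk is in a bounded region). By the OST, E[X_τ] = E[X_0] = 20. Equivalently: E[X_τ] = 103 · P(hit 103 first) + 0 · P(hit 0 first) = 103 · (20/103) = 20.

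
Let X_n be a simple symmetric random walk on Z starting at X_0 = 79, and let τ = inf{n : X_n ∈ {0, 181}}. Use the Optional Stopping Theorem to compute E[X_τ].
E[X_τ] = 79

X_n is a martingale and τ is a bounded-mean stopping time (indeed τ is finite a.s. with bounded expectation since the walk is in a bounded region). By the OST, E[X_τ] = E[X_0] = 79. Equivalently: E[X_τ] = 181 · P(hit 181 first) + 0 · P(hit 0 first) = 181 · (79/181) = 79.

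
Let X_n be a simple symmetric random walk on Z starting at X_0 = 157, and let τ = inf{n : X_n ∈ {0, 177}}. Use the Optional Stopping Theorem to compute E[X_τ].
E[X_τ] = 157

X_n is a martingale and τ is a bounded-mean stopping time (indeed τ is finite a.s. with bounded expectation since the walk is in a bounded region). By the OST, E[X_τ] = E[X_0] = 157. Equivalently: E[X_τ] = 177 · P(hit 177 first) + 0 · P(hit 0 first) = 177 · (157/177) = 157.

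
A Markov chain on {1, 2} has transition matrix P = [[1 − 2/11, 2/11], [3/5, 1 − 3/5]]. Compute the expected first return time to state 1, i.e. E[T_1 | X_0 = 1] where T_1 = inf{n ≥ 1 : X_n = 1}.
E[T_1 | X_0 = 1] = 1/π_1 = 43/33

For an irreducible recurrent Markov chain with stationary distribution π, E[T_i | X_0 = i] = 1/π_i (Kac's formula). Here π_1 = (3/5)/(2/11 + 3/5) = (3/5)/(43/55) = 33/43, so E[T_1 | X_0 = 1] = 1/π_1 = (2/11 + 3/5)/(3/5) = (43/55)/(3/5) = 43/33.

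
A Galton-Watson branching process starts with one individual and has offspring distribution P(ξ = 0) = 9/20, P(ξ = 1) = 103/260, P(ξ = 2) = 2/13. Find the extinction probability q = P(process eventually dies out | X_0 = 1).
q = 1

Mean offspring μ = 0·9/20 + 1·103/260 + 2·2/13 = 183/260 ≤ 1. For μ ≤ 1 with offspring not concentrated at 1, the Galton-Watson process goes extinct almost surely, so q = 1.
(Algebraic check: The pgf is f(s) = 9/20 + 103/260·s + 2/13·s². The extinction probability q is the smallest fixed point of f in [0, 1]. Setting s = f(s):
  2/13·s² + (103/260 − 1)·s + 9/20 = 0
  2/13·s² − (9/20 + 2/13)·s + 9/20 = 0
which factors as (s − 1)·(2/13·s − 9/20) = 0, giving roots s = 1 and s = (9/20)/(2/13) = 117/40. Since 117/40 ≥ 1, the smallest root in [0, 1] is s = 1.)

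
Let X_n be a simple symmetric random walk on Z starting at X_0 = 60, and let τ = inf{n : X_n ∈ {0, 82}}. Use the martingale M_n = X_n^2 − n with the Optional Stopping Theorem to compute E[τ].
E[τ] = 1320

M_n = X_n^2 − n is a martingale (since E[X_{n+1}^2 | F_n] = X_n^2 + 1). By OST (τ has finite mean in a bounded region), E[M_τ] = E[M_0] = X_0^2 − 0 = 60^2 = 3600. Also E[M_τ] = E[X_τ^2] − E[τ]. The walk exits at 0 or 82, with P(hit 82 first) = 60/82, so E[X_τ^2] = 82^2 · 60/82 + 0 = 4920. Thus E[τ] = E[X_τ^2] − E[M_τ] = 4920 − 3600 = 1320 = 60(82 − 60) = 1320.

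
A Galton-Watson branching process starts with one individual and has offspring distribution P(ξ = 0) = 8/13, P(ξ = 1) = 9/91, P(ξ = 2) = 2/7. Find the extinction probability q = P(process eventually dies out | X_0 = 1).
q = 1

Mean offspring μ = 0·8/13 + 1·9/91 + 2·2/7 = 61/91 ≤ 1. For μ ≤ 1 with offspring not concentrated at 1, the Galton-Watson process goes extinct almost surely, so q = 1.
(Algebraic check: The pgf is f(s) = 8/13 + 9/91·s + 2/7·s². The extinction probability q is the smallest fixed point of f in [0, 1]. Setting s = f(s):
  2/7·s² + (9/91 − 1)·s + 8/13 = 0
  2/7·s² − (8/13 + 2/7)·s + 8/13 = 0
which factors as (s − 1)·(2/7·s − 8/13) = 0, giving roots s = 1 and s = (8/13)/(2/7) = 28/13. Since 28/13 ≥ 1, the smallest root in [0, 1] is s = 1.)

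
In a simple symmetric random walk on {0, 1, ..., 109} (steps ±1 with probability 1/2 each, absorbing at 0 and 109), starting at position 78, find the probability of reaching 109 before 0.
P(hit 109 before 0) = 78/109

Let u_k = P(hit 109 before 0 | start at k). Then u_0 = 0, u_109 = 1, and u_k = u_{k-1}/2 + u_{k+1}/2 for 1 ≤ k ≤ 108. This harmonic recurrence is solved by u_k = k/109, giving u_78 = 78/109.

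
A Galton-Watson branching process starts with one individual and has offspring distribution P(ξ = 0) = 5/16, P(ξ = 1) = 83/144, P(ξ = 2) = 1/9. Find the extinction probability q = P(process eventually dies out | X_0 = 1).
q = 1

Mean offspring μ = 0·5/16 + 1·83/144 + 2·1/9 = 115/144 ≤ 1. For μ ≤ 1 with offspring not concentrated at 1, the Galton-Watson process goes extinct almost surely, so q = 1.
(Algebraic check: The pgf is f(s) = 5/16 + 83/144·s + 1/9·s². The extinction probability q is the smallest fixed point of f in [0, 1]. Setting s = f(s):
  1/9·s² + (83/144 − 1)·s + 5/16 = 0
  1/9·s² − (5/16 + 1/9)·s + 5/16 = 0
which factors as (s − 1)·(1/9·s − 5/16) = 0, giving roots s = 1 and s = (5/16)/(1/9) = 45/16. Since 45/16 ≥ 1, the smallest root in [0, 1] is s = 1.)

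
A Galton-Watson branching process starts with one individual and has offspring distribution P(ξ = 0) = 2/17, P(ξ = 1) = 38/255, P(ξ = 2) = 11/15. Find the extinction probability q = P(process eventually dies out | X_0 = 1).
q = 30/187

The pgf is f(s) = 2/17 + 38/255·s + 11/15·s². The extinction probability q is the smallest fixed point of f in [0, 1]. Setting s = f(s):
  11/15·s² + (38/255 − 1)·s + 2/17 = 0
  11/15·s² − (2/17 + 11/15)·s + 2/17 = 0
which factors as (s − 1)·(11/15·s − 2/17) = 0, giving roots s = 1 and s = (2/17)/(11/15) = 30/187.
Mean offspring μ = 38/255 + 2·11/15 = 412/255 > 1 (supercritical), so q < 1. The extinction probability is the smaller root: q = (2/17)/(11/15) = 30/187.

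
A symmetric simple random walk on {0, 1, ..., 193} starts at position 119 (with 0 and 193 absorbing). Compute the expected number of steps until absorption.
E[τ | X_0 = 119] = 8806

Let v_k = E[τ | X_0 = k]. Boundary: v_0 = v_193 = 0. Recurrence: v_k = 1 + (v_{k-1} + v_{k+1})/2 for 1 ≤ k ≤ 192. The particular solution to v_k − (v_{k-1} + v_{k+1})/2 = 1 is v_k = −k^2. Adding homogeneous solution A + B k and matching boundaries gives v_k = k (193 − k). Substituting k = 119: v_119 = 119 · 74 = 8806.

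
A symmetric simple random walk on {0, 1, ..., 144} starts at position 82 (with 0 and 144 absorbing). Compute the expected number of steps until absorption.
E[τ | X_0 = 82] = 5084

Let v_k = E[τ | X_0 = k]. Boundary: v_0 = v_144 = 0. Recurrence: v_k = 1 + (v_{k-1} + v_{k+1})/2 for 1 ≤ k ≤ 143. The particular solution to v_k − (v_{k-1} + v_{k+1})/2 = 1 is v_k = −k^2. Adding homogeneous solution A + B k and matching boundaries gives v_k = k (144 − k). Substituting k = 82: v_82 = 82 · 62 = 5084.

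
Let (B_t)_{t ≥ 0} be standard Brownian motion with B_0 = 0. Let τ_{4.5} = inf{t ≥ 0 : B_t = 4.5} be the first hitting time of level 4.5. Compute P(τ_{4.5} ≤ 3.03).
P(τ_{4.5} ≤ 3.03) = 2(1 − Φ(4.5/√3.03)) = 2(1 − Φ(2.5852)) ≈ 0.0097

By the reflection principle for standard BM, P(τ_b ≤ t) = 2 · P(B_t ≥ b). Since B_t ~ N(0, t), P(B_t ≥ 4.5) = 1 − Φ(4.5/√t) = 1 − Φ(4.5/√3.03) = 1 − Φ(2.5852) ≈ 0.00487. Doubling: P(τ_{4.5} ≤ 3.03) ≈ 2 · 0.00487 = 0.00974 ≈ 0.0097.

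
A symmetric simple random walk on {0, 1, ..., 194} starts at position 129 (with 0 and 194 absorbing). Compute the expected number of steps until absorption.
E[τ | X_0 = 129] = 8385

Let v_k = E[τ | X_0 = k]. Boundary: v_0 = v_194 = 0. Recurrence: v_k = 1 + (v_{k-1} + v_{k+1})/2 for 1 ≤ k ≤ 193. The particular solution to v_k − (v_{k-1} + v_{k+1})/2 = 1 is v_k = −k^2. Adding homogeneous solution A + B k and matching boundaries gives v_k = k (194 − k). Substituting k = 129: v_129 = 129 · 65 = 8385.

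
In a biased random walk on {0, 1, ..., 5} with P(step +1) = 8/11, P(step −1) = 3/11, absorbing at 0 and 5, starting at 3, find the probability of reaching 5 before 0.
P(hit 5 before 0) = (1 − (3/8)^3) / (1 − (3/8)^5) = 6208/6505

Let u_k denote P(reach 5 before 0 | start at k). Boundary: u_0 = 0, u_5 = 1. Recurrence: u_k = 8/11·u_{k+1} + 3/11·u_{k-1} for 1 ≤ k ≤ 4. Try u_k = A + B·r^k with r = q/p = (3/11)/(8/11) = 3/8. Substitution satisfies the recurrence; boundary conditions give:
  u_k = (1 − r^k) / (1 − r^N) = (1 − (3/8)^3) / (1 − (3/8)^5) = 6208/6505.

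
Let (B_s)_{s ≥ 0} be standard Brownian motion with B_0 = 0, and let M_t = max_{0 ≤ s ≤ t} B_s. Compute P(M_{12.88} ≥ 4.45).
P(M_{12.88} ≥ 4.45) = 2·P(B_{12.88} ≥ 4.45) = 2(1 − Φ(4.45/√12.88)) ≈ 0.2150

By the reflection principle for Brownian motion, P(M_t ≥ a) = 2 · P(B_t ≥ a) for a ≥ 0. Since B_t ~ N(0, t), P(B_t ≥ 4.45) = 1 − Φ(4.45/√t) = 1 − Φ(4.45/√12.88) = 1 − Φ(1.2399). So
  P(M_{12.88} ≥ 4.45) = 2(1 − Φ(1.2399)) ≈ 0.2150.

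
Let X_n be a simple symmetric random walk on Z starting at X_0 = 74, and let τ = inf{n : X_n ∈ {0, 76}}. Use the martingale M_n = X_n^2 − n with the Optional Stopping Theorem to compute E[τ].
E[τ] = 148

M_n = X_n^2 − n is a martingale (since E[X_{n+1}^2 | F_n] = X_n^2 + 1). By OST (τ has finite mean in a bounded region), E[M_τ] = E[M_0] = X_0^2 − 0 = 74^2 = 5476. Also E[M_τ] = E[X_τ^2] − E[τ]. The walk exits at 0 or 76, with P(hit 76 first) = 74/76, so E[X_τ^2] = 76^2 · 74/76 + 0 = 5624. Thus E[τ] = E[X_τ^2] − E[M_τ] = 5624 − 5476 = 148 = 74(76 − 74) = 148.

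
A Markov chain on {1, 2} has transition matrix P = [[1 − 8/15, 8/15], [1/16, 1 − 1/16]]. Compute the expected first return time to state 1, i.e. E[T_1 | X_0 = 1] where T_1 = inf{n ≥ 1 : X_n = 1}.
E[T_1 | X_0 = 1] = 1/π_1 = 143/15

For an irreducible recurrent Markov chain with stationary distribution π, E[T_i | X_0 = i] = 1/π_i (Kac's formula). Here π_1 = (1/16)/(8/15 + 1/16) = (1/16)/(143/240) = 15/143, so E[T_1 | X_0 = 1] = 1/π_1 = (8/15 + 1/16)/(1/16) = (143/240)/(1/16) = 143/15.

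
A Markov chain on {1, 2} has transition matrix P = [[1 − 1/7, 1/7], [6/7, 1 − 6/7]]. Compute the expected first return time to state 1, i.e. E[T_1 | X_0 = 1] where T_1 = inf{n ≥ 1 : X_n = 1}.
E[T_1 | X_0 = 1] = 1/π_1 = 7/6

For an irreducible recurrent Markov chain with stationary distribution π, E[T_i | X_0 = i] = 1/π_i (Kac's formula). Here π_1 = (6/7)/(1/7 + 6/7) = (6/7)/(1) = 6/7, so E[T_1 | X_0 = 1] = 1/π_1 = (1/7 + 6/7)/(6/7) = (1)/(6/7) = 7/6.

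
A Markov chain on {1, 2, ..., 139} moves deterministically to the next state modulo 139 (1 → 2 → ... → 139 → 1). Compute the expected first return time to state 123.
E[T_123 | X_0 = 123] = 139

The chain cycles deterministically, so starting at state 123 it returns in exactly 139 steps. Equivalently, the stationary distribution is uniform π_j = 1/139 for every state j, so by Kac's formula E[T_123] = 1/π_123 = 139.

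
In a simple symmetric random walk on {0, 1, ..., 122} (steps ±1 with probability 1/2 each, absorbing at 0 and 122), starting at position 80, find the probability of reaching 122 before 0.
P(hit 122 before 0) = 80/122 = 40/61

Let u_k = P(hit 122 before 0 | start at k). Then u_0 = 0, u_122 = 1, and u_k = u_{k-1}/2 + u_{k+1}/2 for 1 ≤ k ≤ 121. This harmonic recurrence is solved by u_k = k/122, giving u_80 = 80/122 = 40/61.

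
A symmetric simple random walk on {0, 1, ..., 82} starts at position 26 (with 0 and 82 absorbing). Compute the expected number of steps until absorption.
E[τ | X_0 = 26] = 1456

Let v_k = E[τ | X_0 = k]. Boundary: v_0 = v_82 = 0. Recurrence: v_k = 1 + (v_{k-1} + v_{k+1})/2 for 1 ≤ k ≤ 81. The particular solution to v_k − (v_{k-1} + v_{k+1})/2 = 1 is v_k = −k^2. Adding homogeneous solution A + B k and matching boundaries gives v_k = k (82 − k). Substituting k = 26: v_26 = 26 · 56 = 1456.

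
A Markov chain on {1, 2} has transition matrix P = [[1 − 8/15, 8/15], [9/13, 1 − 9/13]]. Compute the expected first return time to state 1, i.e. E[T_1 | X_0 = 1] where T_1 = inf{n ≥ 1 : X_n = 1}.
E[T_1 | X_0 = 1] = 1/π_1 = 239/135

For an irreducible recurrent Markov chain with stationary distribution π, E[T_i | X_0 = i] = 1/π_i (Kac's formula). Here π_1 = (9/13)/(8/15 + 9/13) = (9/13)/(239/195) = 135/239, so E[T_1 | X_0 = 1] = 1/π_1 = (8/15 + 9/13)/(9/13) = (239/195)/(9/13) = 239/135.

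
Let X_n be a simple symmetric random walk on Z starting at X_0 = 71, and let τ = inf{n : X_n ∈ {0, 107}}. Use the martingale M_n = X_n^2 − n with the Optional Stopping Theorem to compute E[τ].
E[τ] = 2556

M_n = X_n^2 − n is a martingale (since E[X_{n+1}^2 | F_n] = X_n^2 + 1). By OST (τ has finite mean in a bounded region), E[M_τ] = E[M_0] = X_0^2 − 0 = 71^2 = 5041. Also E[M_τ] = E[X_τ^2] − E[τ]. The walk exits at 0 or 107, with P(hit 107 first) = 71/107, so E[X_τ^2] = 107^2 · 71/107 + 0 = 7597. Thus E[τ] = E[X_τ^2] − E[M_τ] = 7597 − 5041 = 2556 = 71(107 − 71) = 2556.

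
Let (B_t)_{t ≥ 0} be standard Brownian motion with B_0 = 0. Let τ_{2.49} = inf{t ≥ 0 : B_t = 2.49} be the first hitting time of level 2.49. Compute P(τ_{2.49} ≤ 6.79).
P(τ_{2.49} ≤ 6.79) = 2(1 − Φ(2.49/√6.79)) = 2(1 − Φ(0.9556)) ≈ 0.3393

By the reflection principle for standard BM, P(τ_b ≤ t) = 2 · P(B_t ≥ b). Since B_t ~ N(0, t), P(B_t ≥ 2.49) = 1 − Φ(2.49/√t) = 1 − Φ(2.49/√6.79) = 1 − Φ(0.9556) ≈ 0.16964. Doubling: P(τ_{2.49} ≤ 6.79) ≈ 2 · 0.16964 = 0.33928 ≈ 0.3393.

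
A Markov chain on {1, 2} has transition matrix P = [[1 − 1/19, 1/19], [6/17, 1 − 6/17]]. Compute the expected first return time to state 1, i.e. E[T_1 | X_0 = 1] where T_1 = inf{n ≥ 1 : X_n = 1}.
E[T_1 | X_0 = 1] = 1/π_1 = 131/114

For an irreducible recurrent Markov chain with stationary distribution π, E[T_i | X_0 = i] = 1/π_i (Kac's formula). Here π_1 = (6/17)/(1/19 + 6/17) = (6/17)/(131/323) = 114/131, so E[T_1 | X_0 = 1] = 1/π_1 = (1/19 + 6/17)/(6/17) = (131/323)/(6/17) = 131/114.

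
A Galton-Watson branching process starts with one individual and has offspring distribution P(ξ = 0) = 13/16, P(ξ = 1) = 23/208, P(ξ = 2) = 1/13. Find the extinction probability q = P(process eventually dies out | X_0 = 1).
q = 1

Mean offspring μ = 0·13/16 + 1·23/208 + 2·1/13 = 55/208 ≤ 1. For μ ≤ 1 with offspring not concentrated at 1, the Galton-Watson process goes extinct almost surely, so q = 1.
(Algebraic check: The pgf is f(s) = 13/16 + 23/208·s + 1/13·s². The extinction probability q is the smallest fixed point of f in [0, 1]. Setting s = f(s):
  1/13·s² + (23/208 − 1)·s + 13/16 = 0
  1/13·s² − (13/16 + 1/13)·s + 13/16 = 0
which factors as (s − 1)·(1/13·s − 13/16) = 0, giving roots s = 1 and s = (13/16)/(1/13) = 169/16. Since 169/16 ≥ 1, the smallest root in [0, 1] is s = 1.)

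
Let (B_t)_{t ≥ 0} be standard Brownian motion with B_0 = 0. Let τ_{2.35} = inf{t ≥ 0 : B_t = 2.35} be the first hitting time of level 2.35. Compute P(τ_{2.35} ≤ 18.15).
P(τ_{2.35} ≤ 18.15) = 2(1 − Φ(2.35/√18.15)) = 2(1 − Φ(0.5516)) ≈ 0.5812

By the reflection principle for standard BM, P(τ_b ≤ t) = 2 · P(B_t ≥ b). Since B_t ~ N(0, t), P(B_t ≥ 2.35) = 1 − Φ(2.35/√t) = 1 − Φ(2.35/√18.15) = 1 − Φ(0.5516) ≈ 0.29061. Doubling: P(τ_{2.35} ≤ 18.15) ≈ 2 · 0.29061 = 0.58122 ≈ 0.5812.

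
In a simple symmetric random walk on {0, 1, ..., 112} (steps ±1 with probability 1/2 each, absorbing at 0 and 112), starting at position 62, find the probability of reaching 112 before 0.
P(hit 112 before 0) = 62/112 = 31/56

Let u_k = P(hit 112 before 0 | start at k). Then u_0 = 0, u_112 = 1, and u_k = u_{k-1}/2 + u_{k+1}/2 for 1 ≤ k ≤ 111. This harmonic recurrence is solved by u_k = k/112, giving u_62 = 62/112 = 31/56.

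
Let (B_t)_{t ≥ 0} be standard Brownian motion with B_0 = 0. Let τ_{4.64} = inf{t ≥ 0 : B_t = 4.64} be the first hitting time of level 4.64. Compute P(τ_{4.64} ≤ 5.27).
P(τ_{4.64} ≤ 5.27) = 2(1 − Φ(4.64/√5.27)) = 2(1 − Φ(2.0212)) ≈ 0.0433

By the reflection principle for standard BM, P(τ_b ≤ t) = 2 · P(B_t ≥ b). Since B_t ~ N(0, t), P(B_t ≥ 4.64) = 1 − Φ(4.64/√t) = 1 − Φ(4.64/√5.27) = 1 − Φ(2.0212) ≈ 0.02163. Doubling: P(τ_{4.64} ≤ 5.27) ≈ 2 · 0.02163 = 0.04326 ≈ 0.0433.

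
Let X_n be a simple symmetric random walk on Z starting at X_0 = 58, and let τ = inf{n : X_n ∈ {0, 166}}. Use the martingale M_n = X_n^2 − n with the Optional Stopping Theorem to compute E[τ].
E[τ] = 6264

M_n = X_n^2 − n is a martingale (since E[X_{n+1}^2 | F_n] = X_n^2 + 1). By OST (τ has finite mean in a bounded region), E[M_τ] = E[M_0] = X_0^2 − 0 = 58^2 = 3364. Also E[M_τ] = E[X_τ^2] − E[τ]. The walk exits at 0 or 166, with P(hit 166 first) = 58/166, so E[X_τ^2] = 166^2 · 58/166 + 0 = 9628. Thus E[τ] = E[X_τ^2] − E[M_τ] = 9628 − 3364 = 6264 = 58(166 − 58) = 6264.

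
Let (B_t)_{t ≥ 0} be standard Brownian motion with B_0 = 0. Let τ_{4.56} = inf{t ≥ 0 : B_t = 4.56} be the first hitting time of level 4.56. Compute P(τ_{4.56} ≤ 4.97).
P(τ_{4.56} ≤ 4.97) = 2(1 − Φ(4.56/√4.97)) = 2(1 − Φ(2.0454)) ≈ 0.0408

By the reflection principle for standard BM, P(τ_b ≤ t) = 2 · P(B_t ≥ b). Since B_t ~ N(0, t), P(B_t ≥ 4.56) = 1 − Φ(4.56/√t) = 1 − Φ(4.56/√4.97) = 1 − Φ(2.0454) ≈ 0.02041. Doubling: P(τ_{4.56} ≤ 4.97) ≈ 2 · 0.02041 = 0.04082 ≈ 0.0408.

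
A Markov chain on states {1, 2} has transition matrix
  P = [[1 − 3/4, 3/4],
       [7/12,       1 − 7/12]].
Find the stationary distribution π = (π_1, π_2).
π_1 = 7/16, π_2 = 9/16

Solve πP = π with π_1 + π_2 = 1. From πP = π: π_1 · (1 − 3/4) + π_2 · 7/12 = π_1 ⇒ π_2 · 7/12 = π_1 · 3/4 ⇒ π_2/π_1 = (3/4)/(7/12) = 9/7. Together with π_1 + π_2 = 1:
  π_1 = (7/12)/(3/4 + 7/12) = (7/12)/(4/3) = 7/16,
  π_2 = (3/4)/(3/4 + 7/12) = (3/4)/(4/3) = 9/16.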